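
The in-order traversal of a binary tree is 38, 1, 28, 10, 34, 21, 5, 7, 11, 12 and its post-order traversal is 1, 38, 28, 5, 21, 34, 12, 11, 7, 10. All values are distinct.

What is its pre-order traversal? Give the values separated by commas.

The last element of post-order is the root; it splits in-order into left and right subtrees.
Root 10: left subtree has 3 nodes {38, 1, 28}, right has 6 {34, 21, 5, 7, 11, 12}.
  Root 28: left subtree has 2 nodes {38, 1}, right has 0 { }.
    Root 38: left subtree has 0 nodes { }, right has 1 {1}.
  Root 7: left subtree has 3 nodes {34, 21, 5}, right has 2 {11, 12}.
    Root 34: left subtree has 0 nodes { }, right has 2 {21, 5}.
      Root 21: left subtree has 0 nodes { }, right has 1 {5}.
    Root 11: left subtree has 0 nodes { }, right has 1 {12}.

10, 28, 38, 1, 7, 34, 21, 5, 11, 12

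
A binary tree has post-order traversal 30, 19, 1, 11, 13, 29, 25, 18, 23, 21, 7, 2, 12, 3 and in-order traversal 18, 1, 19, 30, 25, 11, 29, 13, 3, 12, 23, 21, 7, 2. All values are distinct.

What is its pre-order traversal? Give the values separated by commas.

The last element of post-order is the root; it splits in-order into left and right subtrees.
Root 3: left subtree has 8 nodes {18, 1, 19, 30, 25, 11, 29, 13}, right has 5 {12, 23, 21, 7, 2}.
  Root 18: left subtree has 0 nodes { }, right has 7 {1, 19, 30, 25, 11, 29, 13}.
    Root 25: left subtree has 3 nodes {1, 19, 30}, right has 3 {11, 29, 13}.
      Root 1: left subtree has 0 nodes { }, right has 2 {19, 30}.
        Root 19: left subtree has 0 nodes { }, right has 1 {30}.
      Root 29: left subtree has 1 node {11}, right has 1 {13}.
  Root 12: left subtree has 0 nodes { }, right has 4 {23, 21, 7, 2}.
    Root 2: left subtree has 3 nodes {23, 21, 7}, right has 0 { }.
      Root 7: left subtree has 2 nodes {23, 21}, right has 0 { }.
        Root 21: left subtree has 1 node {23}, right has 0 { }.

3, 18, 25, 1, 19, 30, 29, 11, 13, 12, 2, 7, 21, 23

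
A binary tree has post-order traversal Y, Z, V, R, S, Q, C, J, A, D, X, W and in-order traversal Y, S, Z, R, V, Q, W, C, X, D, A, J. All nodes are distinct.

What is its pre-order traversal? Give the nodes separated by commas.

The last element of post-order is the root; it splits in-order into left and right subtrees.
Root W: left subtree has 6 nodes {Y, S, Z, R, V, Q}, right has 5 {C, X, D, A, J}.
  Root Q: left subtree has 5 nodes {Y, S, Z, R, V}, right has 0 { }.
    Root S: left subtree has 1 node {Y}, right has 3 {Z, R, V}.
      Root R: left subtree has 1 node {Z}, right has 1 {V}.
  Root X: left subtree has 1 node {C}, right has 3 {D, A, J}.
    Root D: left subtree has 0 nodes { }, right has 2 {A, J}.
      Root A: left subtree has 0 nodes { }, right has 1 {J}.

W, Q, S, Y, R, Z, V, X, C, D, A, J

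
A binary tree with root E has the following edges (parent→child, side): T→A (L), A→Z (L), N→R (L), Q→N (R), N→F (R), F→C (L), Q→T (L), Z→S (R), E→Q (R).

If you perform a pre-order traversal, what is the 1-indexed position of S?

Pre-order visits the node, then its left subtree, then its right subtree.
Visit E.
At E: no left child.
At E: go right to Q.
  Visit Q.
  At Q: go left to T.
    Visit T.
    At T: go left to A.
      Visit A.
      At A: go left to Z.
        Visit Z.
        At Z: no left child.
        At Z: go right to S.
          S is a leaf — visit S.
      At A: no right child.
    At T: no right child.
  At Q: go right to N.
    Visit N.
    At N: go left to R.
      R is a leaf — visit R.
    At N: go right to F.
      Visit F.
      At F: go left to C.
        C is a leaf — visit C.
      At F: no right child.
Full pre-order sequence: E, Q, T, A, Z, S, N, R, F, C.

6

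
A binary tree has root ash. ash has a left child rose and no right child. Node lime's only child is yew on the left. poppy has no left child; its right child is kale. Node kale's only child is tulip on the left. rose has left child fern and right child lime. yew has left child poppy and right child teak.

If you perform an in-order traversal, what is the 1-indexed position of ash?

In-order visits the left subtree, then the node, then the right subtree.
At ash: go left to rose.
  At rose: go left to fern.
    fern is a leaf — visit fern.
  Visit rose.
  At rose: go right to lime.
    At lime: go left to yew.
      At yew: go left to poppy.
        At poppy: no left child.
        Visit poppy.
        At poppy: go right to kale.
          At kale: go left to tulip.
            tulip is a leaf — visit tulip.
          Visit kale.
          At kale: no right child.
      Visit yew.
      At yew: go right to teak.
        teak is a leaf — visit teak.
    Visit lime.
    At lime: no right child.
Visit ash.
At ash: no right child.
Full in-order sequence: fern, rose, poppy, tulip, kale, yew, teak, lime, ash.

9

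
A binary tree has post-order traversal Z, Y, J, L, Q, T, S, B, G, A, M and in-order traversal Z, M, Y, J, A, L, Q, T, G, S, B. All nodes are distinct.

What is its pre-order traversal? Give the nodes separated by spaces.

The last element of post-order is the root; it splits in-order into left and right subtrees.
Root M: left subtree has 1 node {Z}, right has 9 {Y, J, A, L, Q, T, G, S, B}.
  Root A: left subtree has 2 nodes {Y, J}, right has 6 {L, Q, T, G, S, B}.
    Root J: left subtree has 1 node {Y}, right has 0 { }.
    Root G: left subtree has 3 nodes {L, Q, T}, right has 2 {S, B}.
      Root T: left subtree has 2 nodes {L, Q}, right has 0 { }.
        Root Q: left subtree has 1 node {L}, right has 0 { }.
      Root B: left subtree has 1 node {S}, right has 0 { }.

M Z A J Y G T Q L B S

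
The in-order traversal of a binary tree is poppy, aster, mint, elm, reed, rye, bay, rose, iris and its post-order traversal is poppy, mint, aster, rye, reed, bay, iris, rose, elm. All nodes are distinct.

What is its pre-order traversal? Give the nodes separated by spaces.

The last element of post-order is the root; it splits in-order into left and right subtrees.
Root elm: left subtree has 3 nodes {poppy, aster, mint}, right has 5 {reed, rye, bay, rose, iris}.
  Root aster: left subtree has 1 node {poppy}, right has 1 {mint}.
  Root rose: left subtree has 3 nodes {reed, rye, bay}, right has 1 {iris}.
    Root bay: left subtree has 2 nodes {reed, rye}, right has 0 { }.
      Root reed: left subtree has 0 nodes { }, right has 1 {rye}.

elm aster poppy mint rose bay reed rye iris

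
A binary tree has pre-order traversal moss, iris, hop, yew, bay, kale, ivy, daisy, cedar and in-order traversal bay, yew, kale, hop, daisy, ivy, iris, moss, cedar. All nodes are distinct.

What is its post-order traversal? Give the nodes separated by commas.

bay, kale, yew, daisy, ivy, hop, iris, cedar, moss

The first element of pre-order is the root; it splits in-order into left and right subtrees.
Root moss: left subtree has 7 nodes {bay, yew, kale, hop, daisy, ivy, iris}, right has 1 {cedar}.
  Root iris: left subtree has 6 nodes {bay, yew, kale, hop, daisy, ivy}, right has 0 { }.
    Root hop: left subtree has 3 nodes {bay, yew, kale}, right has 2 {daisy, ivy}.
      Root yew: left subtree has 1 node {bay}, right has 1 {kale}.
      Root ivy: left subtree has 1 node {daisy}, right has 0 { }.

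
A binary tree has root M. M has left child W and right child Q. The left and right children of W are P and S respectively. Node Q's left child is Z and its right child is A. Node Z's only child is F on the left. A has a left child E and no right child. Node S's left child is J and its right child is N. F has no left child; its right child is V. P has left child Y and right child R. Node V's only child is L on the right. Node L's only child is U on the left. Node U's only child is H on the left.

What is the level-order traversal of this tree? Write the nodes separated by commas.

Level-order visits nodes level by level from the root, left to right within each level.
Level 0: M
Level 1: W, Q
Level 2: P, S, Z, A
Level 3: Y, R, J, N, F, E
Level 4: V
Level 5: L
Level 6: U
Level 7: H

M, W, Q, P, S, Z, A, Y, R, J, N, F, E, V, L, U, H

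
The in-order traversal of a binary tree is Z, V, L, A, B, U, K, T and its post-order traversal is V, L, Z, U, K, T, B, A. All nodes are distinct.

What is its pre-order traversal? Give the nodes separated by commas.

The last element of post-order is the root; it splits in-order into left and right subtrees.
Root A: left subtree has 3 nodes {Z, V, L}, right has 4 {B, U, K, T}.
  Root Z: left subtree has 0 nodes { }, right has 2 {V, L}.
    Root L: left subtree has 1 node {V}, right has 0 { }.
  Root B: left subtree has 0 nodes { }, right has 3 {U, K, T}.
    Root T: left subtree has 2 nodes {U, K}, right has 0 { }.
      Root K: left subtree has 1 node {U}, right has 0 { }.

A, Z, L, V, B, T, K, U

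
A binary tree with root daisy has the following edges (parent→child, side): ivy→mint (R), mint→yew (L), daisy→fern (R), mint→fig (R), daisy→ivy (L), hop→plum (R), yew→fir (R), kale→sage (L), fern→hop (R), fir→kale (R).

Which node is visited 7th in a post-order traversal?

Post-order visits the left subtree, then the right subtree, then the node.
At daisy: go left to ivy.
  At ivy: no left child.
  At ivy: go right to mint.
    At mint: go left to yew.
      At yew: no left child.
      At yew: go right to fir.
        At fir: no left child.
        At fir: go right to kale.
          At kale: go left to sage.
            sage is a leaf — visit sage.
          At kale: no right child.
          Visit kale.
        Visit fir.
      Visit yew.
    At mint: go right to fig.
      fig is a leaf — visit fig.
    Visit mint.
  Visit ivy.
At daisy: go right to fern.
  At fern: no left child.
  At fern: go right to hop.
    At hop: no left child.
    At hop: go right to plum.
      plum is a leaf — visit plum.
    Visit hop.
  Visit fern.
Visit daisy.
Full post-order sequence: sage, kale, fir, yew, fig, mint, ivy, plum, hop, fern, daisy.

ivy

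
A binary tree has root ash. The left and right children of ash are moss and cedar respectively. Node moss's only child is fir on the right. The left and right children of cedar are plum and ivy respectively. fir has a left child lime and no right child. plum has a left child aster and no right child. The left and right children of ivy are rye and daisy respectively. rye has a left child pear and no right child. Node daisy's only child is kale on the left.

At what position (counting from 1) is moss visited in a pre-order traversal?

Pre-order visits the node, then its left subtree, then its right subtree.
Visit ash.
At ash: go left to moss.
  Visit moss.
  At moss: no left child.
  At moss: go right to fir.
    Visit fir.
    At fir: go left to lime.
      lime is a leaf — visit lime.
    At fir: no right child.
At ash: go right to cedar.
  Visit cedar.
  At cedar: go left to plum.
    Visit plum.
    At plum: go left to aster.
      aster is a leaf — visit aster.
    At plum: no right child.
  At cedar: go right to ivy.
    Visit ivy.
    At ivy: go left to rye.
      Visit rye.
      At rye: go left to pear.
        pear is a leaf — visit pear.
      At rye: no right child.
    At ivy: go right to daisy.
      Visit daisy.
      At daisy: go left to kale.
        kale is a leaf — visit kale.
      At daisy: no right child.
Full pre-order sequence: ash, moss, fir, lime, cedar, plum, aster, ivy, rye, pear, daisy, kale.

2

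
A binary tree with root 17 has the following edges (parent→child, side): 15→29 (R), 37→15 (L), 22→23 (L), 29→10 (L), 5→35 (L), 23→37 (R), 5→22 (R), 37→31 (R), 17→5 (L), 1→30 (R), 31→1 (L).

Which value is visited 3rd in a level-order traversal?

Level-order visits nodes level by level from the root, left to right within each level.
Level 0: 17
Level 1: 5
Level 2: 35, 22
Level 3: 23
Level 4: 37
Level 5: 15, 31
Level 6: 29, 1
Level 7: 10, 30
Full level-order sequence: 17, 5, 35, 22, 23, 37, 15, 31, 29, 1, 10, 30.

35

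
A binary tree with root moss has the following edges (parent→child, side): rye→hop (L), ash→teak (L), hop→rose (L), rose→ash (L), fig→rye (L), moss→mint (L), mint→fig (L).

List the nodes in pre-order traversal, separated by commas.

moss, mint, fig, rye, hop, rose, ash, teak

Pre-order visits the node, then its left subtree, then its right subtree.
Visit moss.
At moss: go left to mint.
  Visit mint.
  At mint: go left to fig.
    Visit fig.
    At fig: go left to rye.
      Visit rye.
      At rye: go left to hop.
        Visit hop.
        At hop: go left to rose.
          Visit rose.
          At rose: go left to ash.
            Visit ash.
            At ash: go left to teak.
              teak is a leaf — visit teak.
            At ash: no right child.
          At rose: no right child.
        At hop: no right child.
      At rye: no right child.
    At fig: no right child.
  At mint: no right child.
At moss: no right child.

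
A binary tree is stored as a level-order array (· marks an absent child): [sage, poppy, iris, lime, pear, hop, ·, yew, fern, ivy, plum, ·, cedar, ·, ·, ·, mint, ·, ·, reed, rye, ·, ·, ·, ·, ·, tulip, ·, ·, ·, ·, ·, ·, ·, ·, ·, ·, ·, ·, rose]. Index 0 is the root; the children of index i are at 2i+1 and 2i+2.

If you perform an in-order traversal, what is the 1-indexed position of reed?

7

In-order visits the left subtree, then the node, then the right subtree.
At sage: go left to poppy.
  At poppy: go left to lime.
    At lime: go left to yew.
      At yew: no left child.
      Visit yew.
      At yew: go right to mint.
        mint is a leaf — visit mint.
    Visit lime.
    At lime: go right to fern.
      fern is a leaf — visit fern.
  Visit poppy.
  At poppy: go right to pear.
    At pear: go left to ivy.
      At ivy: go left to reed.
        At reed: go left to rose.
          rose is a leaf — visit rose.
        Visit reed.
        At reed: no right child.
      Visit ivy.
      At ivy: go right to rye.
        rye is a leaf — visit rye.
    Visit pear.
    At pear: go right to plum.
      plum is a leaf — visit plum.
Visit sage.
At sage: go right to iris.
  At iris: go left to hop.
    At hop: no left child.
    Visit hop.
    At hop: go right to cedar.
      At cedar: no left child.
      Visit cedar.
      At cedar: go right to tulip.
        tulip is a leaf — visit tulip.
  Visit iris.
  At iris: no right child.
Full in-order sequence: yew, mint, lime, fern, poppy, rose, reed, ivy, rye, pear, plum, sage, hop, cedar, tulip, iris.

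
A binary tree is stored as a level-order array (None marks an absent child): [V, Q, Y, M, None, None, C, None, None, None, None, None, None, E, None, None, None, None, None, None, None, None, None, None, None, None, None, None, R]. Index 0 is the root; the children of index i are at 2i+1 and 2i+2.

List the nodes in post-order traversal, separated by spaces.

Post-order visits the left subtree, then the right subtree, then the node.
At V: go left to Q.
  At Q: go left to M.
    M is a leaf — visit M.
  At Q: no right child.
  Visit Q.
At V: go right to Y.
  At Y: no left child.
  At Y: go right to C.
    At C: go left to E.
      At E: no left child.
      At E: go right to R.
        R is a leaf — visit R.
      Visit E.
    At C: no right child.
    Visit C.
  Visit Y.
Visit V.

M Q R E C Y V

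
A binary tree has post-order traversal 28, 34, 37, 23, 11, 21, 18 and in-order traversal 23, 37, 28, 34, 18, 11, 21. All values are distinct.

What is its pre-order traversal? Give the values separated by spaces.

18 23 37 34 28 21 11

The last element of post-order is the root; it splits in-order into left and right subtrees.
Root 18: left subtree has 4 nodes {23, 37, 28, 34}, right has 2 {11, 21}.
  Root 23: left subtree has 0 nodes { }, right has 3 {37, 28, 34}.
    Root 37: left subtree has 0 nodes { }, right has 2 {28, 34}.
      Root 34: left subtree has 1 node {28}, right has 0 { }.
  Root 21: left subtree has 1 node {11}, right has 0 { }.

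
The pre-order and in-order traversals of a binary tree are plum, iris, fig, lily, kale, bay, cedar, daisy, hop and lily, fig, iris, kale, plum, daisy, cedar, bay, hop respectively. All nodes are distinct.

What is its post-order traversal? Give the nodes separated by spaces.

The first element of pre-order is the root; it splits in-order into left and right subtrees.
Root plum: left subtree has 4 nodes {lily, fig, iris, kale}, right has 4 {daisy, cedar, bay, hop}.
  Root iris: left subtree has 2 nodes {lily, fig}, right has 1 {kale}.
    Root fig: left subtree has 1 node {lily}, right has 0 { }.
  Root bay: left subtree has 2 nodes {daisy, cedar}, right has 1 {hop}.
    Root cedar: left subtree has 1 node {daisy}, right has 0 { }.

lily fig kale iris daisy cedar hop bay plum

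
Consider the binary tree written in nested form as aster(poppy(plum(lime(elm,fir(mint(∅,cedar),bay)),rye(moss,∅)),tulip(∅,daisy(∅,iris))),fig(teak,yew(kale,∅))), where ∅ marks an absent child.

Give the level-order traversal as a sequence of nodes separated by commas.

Level-order visits nodes level by level from the root, left to right within each level.
Level 0: aster
Level 1: poppy, fig
Level 2: plum, tulip, teak, yew
Level 3: lime, rye, daisy, kale
Level 4: elm, fir, moss, iris
Level 5: mint, bay
Level 6: cedar

aster, poppy, fig, plum, tulip, teak, yew, lime, rye, daisy, kale, elm, fir, moss, iris, mint, bay, cedar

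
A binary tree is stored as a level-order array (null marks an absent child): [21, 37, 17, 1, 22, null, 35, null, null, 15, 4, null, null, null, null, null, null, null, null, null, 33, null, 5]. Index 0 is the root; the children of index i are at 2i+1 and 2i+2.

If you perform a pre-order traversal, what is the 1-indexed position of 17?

Pre-order visits the node, then its left subtree, then its right subtree.
Visit 21.
At 21: go left to 37.
  Visit 37.
  At 37: go left to 1.
    1 is a leaf — visit 1.
  At 37: go right to 22.
    Visit 22.
    At 22: go left to 15.
      Visit 15.
      At 15: no left child.
      At 15: go right to 33.
        33 is a leaf — visit 33.
    At 22: go right to 4.
      Visit 4.
      At 4: no left child.
      At 4: go right to 5.
        5 is a leaf — visit 5.
At 21: go right to 17.
  Visit 17.
  At 17: no left child.
  At 17: go right to 35.
    35 is a leaf — visit 35.
Full pre-order sequence: 21, 37, 1, 22, 15, 33, 4, 5, 17, 35.

9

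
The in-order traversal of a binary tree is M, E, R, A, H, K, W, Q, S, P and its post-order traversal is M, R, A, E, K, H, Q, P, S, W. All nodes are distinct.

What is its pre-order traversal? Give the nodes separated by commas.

The last element of post-order is the root; it splits in-order into left and right subtrees.
Root W: left subtree has 6 nodes {M, E, R, A, H, K}, right has 3 {Q, S, P}.
  Root H: left subtree has 4 nodes {M, E, R, A}, right has 1 {K}.
    Root E: left subtree has 1 node {M}, right has 2 {R, A}.
      Root A: left subtree has 1 node {R}, right has 0 { }.
  Root S: left subtree has 1 node {Q}, right has 1 {P}.

W, H, E, M, A, R, K, S, Q, P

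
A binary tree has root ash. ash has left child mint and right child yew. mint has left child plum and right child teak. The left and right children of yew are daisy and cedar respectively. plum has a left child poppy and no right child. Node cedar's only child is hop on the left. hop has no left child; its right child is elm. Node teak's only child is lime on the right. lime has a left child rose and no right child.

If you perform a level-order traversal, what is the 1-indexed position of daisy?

6

Level-order visits nodes level by level from the root, left to right within each level.
Level 0: ash
Level 1: mint, yew
Level 2: plum, teak, daisy, cedar
Level 3: poppy, lime, hop
Level 4: rose, elm
Full level-order sequence: ash, mint, yew, plum, teak, daisy, cedar, poppy, lime, hop, rose, elm.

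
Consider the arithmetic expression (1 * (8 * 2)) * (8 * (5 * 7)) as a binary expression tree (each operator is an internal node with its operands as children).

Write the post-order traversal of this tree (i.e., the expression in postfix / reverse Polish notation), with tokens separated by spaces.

1 8 2 * * 8 5 7 * * *

Post-order on an expression tree gives postfix notation: for each operator, emit left operand, right operand, then the operator.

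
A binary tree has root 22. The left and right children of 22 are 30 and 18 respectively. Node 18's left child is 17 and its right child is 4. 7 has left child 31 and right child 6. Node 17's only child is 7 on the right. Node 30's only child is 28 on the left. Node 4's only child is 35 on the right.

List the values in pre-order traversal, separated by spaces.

Pre-order visits the node, then its left subtree, then its right subtree.
Visit 22.
At 22: go left to 30.
  Visit 30.
  At 30: go left to 28.
    28 is a leaf — visit 28.
  At 30: no right child.
At 22: go right to 18.
  Visit 18.
  At 18: go left to 17.
    Visit 17.
    At 17: no left child.
    At 17: go right to 7.
      Visit 7.
      At 7: go left to 31.
        31 is a leaf — visit 31.
      At 7: go right to 6.
        6 is a leaf — visit 6.
  At 18: go right to 4.
    Visit 4.
    At 4: no left child.
    At 4: go right to 35.
      35 is a leaf — visit 35.

22 30 28 18 17 7 31 6 4 35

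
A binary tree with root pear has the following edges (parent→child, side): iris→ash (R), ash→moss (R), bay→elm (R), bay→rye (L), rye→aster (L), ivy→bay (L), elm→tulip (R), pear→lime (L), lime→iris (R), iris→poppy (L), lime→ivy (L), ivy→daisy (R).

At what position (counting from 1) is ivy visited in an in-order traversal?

6

In-order visits the left subtree, then the node, then the right subtree.
At pear: go left to lime.
  At lime: go left to ivy.
    At ivy: go left to bay.
      At bay: go left to rye.
        At rye: go left to aster.
          aster is a leaf — visit aster.
        Visit rye.
        At rye: no right child.
      Visit bay.
      At bay: go right to elm.
        At elm: no left child.
        Visit elm.
        At elm: go right to tulip.
          tulip is a leaf — visit tulip.
    Visit ivy.
    At ivy: go right to daisy.
      daisy is a leaf — visit daisy.
  Visit lime.
  At lime: go right to iris.
    At iris: go left to poppy.
      poppy is a leaf — visit poppy.
    Visit iris.
    At iris: go right to ash.
      At ash: no left child.
      Visit ash.
      At ash: go right to moss.
        moss is a leaf — visit moss.
Visit pear.
At pear: no right child.
Full in-order sequence: aster, rye, bay, elm, tulip, ivy, daisy, lime, poppy, iris, ash, moss, pear.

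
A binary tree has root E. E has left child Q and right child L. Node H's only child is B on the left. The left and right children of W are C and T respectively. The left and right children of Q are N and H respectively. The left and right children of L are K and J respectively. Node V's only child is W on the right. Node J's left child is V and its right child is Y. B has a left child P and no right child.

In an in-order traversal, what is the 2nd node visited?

Q

In-order visits the left subtree, then the node, then the right subtree.
At E: go left to Q.
  At Q: go left to N.
    N is a leaf — visit N.
  Visit Q.
  At Q: go right to H.
    At H: go left to B.
      At B: go left to P.
        P is a leaf — visit P.
      Visit B.
      At B: no right child.
    Visit H.
    At H: no right child.
Visit E.
At E: go right to L.
  At L: go left to K.
    K is a leaf — visit K.
  Visit L.
  At L: go right to J.
    At J: go left to V.
      At V: no left child.
      Visit V.
      At V: go right to W.
        At W: go left to C.
          C is a leaf — visit C.
        Visit W.
        At W: go right to T.
          T is a leaf — visit T.
    Visit J.
    At J: go right to Y.
      Y is a leaf — visit Y.
Full in-order sequence: N, Q, P, B, H, E, K, L, V, C, W, T, J, Y.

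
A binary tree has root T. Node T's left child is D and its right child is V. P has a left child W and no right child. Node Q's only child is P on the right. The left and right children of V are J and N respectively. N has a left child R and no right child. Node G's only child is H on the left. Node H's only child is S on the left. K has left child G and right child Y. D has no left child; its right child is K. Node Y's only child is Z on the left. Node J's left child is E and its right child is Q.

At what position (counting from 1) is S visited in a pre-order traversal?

Pre-order visits the node, then its left subtree, then its right subtree.
Visit T.
At T: go left to D.
  Visit D.
  At D: no left child.
  At D: go right to K.
    Visit K.
    At K: go left to G.
      Visit G.
      At G: go left to H.
        Visit H.
        At H: go left to S.
          S is a leaf — visit S.
        At H: no right child.
      At G: no right child.
    At K: go right to Y.
      Visit Y.
      At Y: go left to Z.
        Z is a leaf — visit Z.
      At Y: no right child.
At T: go right to V.
  Visit V.
  At V: go left to J.
    Visit J.
    At J: go left to E.
      E is a leaf — visit E.
    At J: go right to Q.
      Visit Q.
      At Q: no left child.
      At Q: go right to P.
        Visit P.
        At P: go left to W.
          W is a leaf — visit W.
        At P: no right child.
  At V: go right to N.
    Visit N.
    At N: go left to R.
      R is a leaf — visit R.
    At N: no right child.
Full pre-order sequence: T, D, K, G, H, S, Y, Z, V, J, E, Q, P, W, N, R.

6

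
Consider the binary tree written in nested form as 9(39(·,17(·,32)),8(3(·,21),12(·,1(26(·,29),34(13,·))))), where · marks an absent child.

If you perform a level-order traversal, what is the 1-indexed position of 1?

9

Level-order visits nodes level by level from the root, left to right within each level.
Level 0: 9
Level 1: 39, 8
Level 2: 17, 3, 12
Level 3: 32, 21, 1
Level 4: 26, 34
Level 5: 29, 13
Full level-order sequence: 9, 39, 8, 17, 3, 12, 32, 21, 1, 26, 34, 29, 13.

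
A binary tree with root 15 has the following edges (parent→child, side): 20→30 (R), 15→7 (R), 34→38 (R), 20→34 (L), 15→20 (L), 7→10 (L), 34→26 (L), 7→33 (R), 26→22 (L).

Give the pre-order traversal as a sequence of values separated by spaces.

Pre-order visits the node, then its left subtree, then its right subtree.
Visit 15.
At 15: go left to 20.
  Visit 20.
  At 20: go left to 34.
    Visit 34.
    At 34: go left to 26.
      Visit 26.
      At 26: go left to 22.
        22 is a leaf — visit 22.
      At 26: no right child.
    At 34: go right to 38.
      38 is a leaf — visit 38.
  At 20: go right to 30.
    30 is a leaf — visit 30.
At 15: go right to 7.
  Visit 7.
  At 7: go left to 10.
    10 is a leaf — visit 10.
  At 7: go right to 33.
    33 is a leaf — visit 33.

15 20 34 26 22 38 30 7 10 33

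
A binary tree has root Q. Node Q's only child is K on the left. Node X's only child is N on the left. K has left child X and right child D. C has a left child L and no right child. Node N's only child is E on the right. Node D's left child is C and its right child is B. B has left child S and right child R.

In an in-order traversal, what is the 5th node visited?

In-order visits the left subtree, then the node, then the right subtree.
At Q: go left to K.
  At K: go left to X.
    At X: go left to N.
      At N: no left child.
      Visit N.
      At N: go right to E.
        E is a leaf — visit E.
    Visit X.
    At X: no right child.
  Visit K.
  At K: go right to D.
    At D: go left to C.
      At C: go left to L.
        L is a leaf — visit L.
      Visit C.
      At C: no right child.
    Visit D.
    At D: go right to B.
      At B: go left to S.
        S is a leaf — visit S.
      Visit B.
      At B: go right to R.
        R is a leaf — visit R.
Visit Q.
At Q: no right child.
Full in-order sequence: N, E, X, K, L, C, D, S, B, R, Q.

L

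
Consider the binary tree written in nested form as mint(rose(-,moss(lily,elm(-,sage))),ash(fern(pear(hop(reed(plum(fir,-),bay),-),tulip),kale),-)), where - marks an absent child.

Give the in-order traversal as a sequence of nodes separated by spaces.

rose lily moss elm sage mint fir plum reed bay hop pear tulip fern kale ash

In-order visits the left subtree, then the node, then the right subtree.
At mint: go left to rose.
  At rose: no left child.
  Visit rose.
  At rose: go right to moss.
    At moss: go left to lily.
      lily is a leaf — visit lily.
    Visit moss.
    At moss: go right to elm.
      At elm: no left child.
      Visit elm.
      At elm: go right to sage.
        sage is a leaf — visit sage.
Visit mint.
At mint: go right to ash.
  At ash: go left to fern.
    At fern: go left to pear.
      At pear: go left to hop.
        At hop: go left to reed.
          At reed: go left to plum.
            At plum: go left to fir.
              fir is a leaf — visit fir.
            Visit plum.
            At plum: no right child.
          Visit reed.
          At reed: go right to bay.
            bay is a leaf — visit bay.
        Visit hop.
        At hop: no right child.
      Visit pear.
      At pear: go right to tulip.
        tulip is a leaf — visit tulip.
    Visit fern.
    At fern: go right to kale.
      kale is a leaf — visit kale.
  Visit ash.
  At ash: no right child.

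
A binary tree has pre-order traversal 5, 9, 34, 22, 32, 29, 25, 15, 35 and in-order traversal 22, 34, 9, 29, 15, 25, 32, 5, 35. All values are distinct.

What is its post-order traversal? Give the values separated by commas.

The first element of pre-order is the root; it splits in-order into left and right subtrees.
Root 5: left subtree has 7 nodes {22, 34, 9, 29, 15, 25, 32}, right has 1 {35}.
  Root 9: left subtree has 2 nodes {22, 34}, right has 4 {29, 15, 25, 32}.
    Root 34: left subtree has 1 node {22}, right has 0 { }.
    Root 32: left subtree has 3 nodes {29, 15, 25}, right has 0 { }.
      Root 29: left subtree has 0 nodes { }, right has 2 {15, 25}.
        Root 25: left subtree has 1 node {15}, right has 0 { }.

22, 34, 15, 25, 29, 32, 9, 35, 5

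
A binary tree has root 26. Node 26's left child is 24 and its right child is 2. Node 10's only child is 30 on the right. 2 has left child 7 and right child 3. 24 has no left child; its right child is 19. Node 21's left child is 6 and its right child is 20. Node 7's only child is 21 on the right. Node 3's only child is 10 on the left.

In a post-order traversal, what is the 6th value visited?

Post-order visits the left subtree, then the right subtree, then the node.
At 26: go left to 24.
  At 24: no left child.
  At 24: go right to 19.
    19 is a leaf — visit 19.
  Visit 24.
At 26: go right to 2.
  At 2: go left to 7.
    At 7: no left child.
    At 7: go right to 21.
      At 21: go left to 6.
        6 is a leaf — visit 6.
      At 21: go right to 20.
        20 is a leaf — visit 20.
      Visit 21.
    Visit 7.
  At 2: go right to 3.
    At 3: go left to 10.
      At 10: no left child.
      At 10: go right to 30.
        30 is a leaf — visit 30.
      Visit 10.
    At 3: no right child.
    Visit 3.
  Visit 2.
Visit 26.
Full post-order sequence: 19, 24, 6, 20, 21, 7, 30, 10, 3, 2, 26.

7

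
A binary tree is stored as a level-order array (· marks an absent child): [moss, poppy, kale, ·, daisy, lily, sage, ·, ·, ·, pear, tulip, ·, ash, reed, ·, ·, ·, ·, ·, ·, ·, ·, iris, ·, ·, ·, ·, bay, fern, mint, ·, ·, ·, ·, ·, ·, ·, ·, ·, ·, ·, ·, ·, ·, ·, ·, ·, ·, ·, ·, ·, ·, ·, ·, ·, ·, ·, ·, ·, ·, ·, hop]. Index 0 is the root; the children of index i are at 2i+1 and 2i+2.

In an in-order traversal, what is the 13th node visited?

In-order visits the left subtree, then the node, then the right subtree.
At moss: go left to poppy.
  At poppy: no left child.
  Visit poppy.
  At poppy: go right to daisy.
    At daisy: no left child.
    Visit daisy.
    At daisy: go right to pear.
      pear is a leaf — visit pear.
Visit moss.
At moss: go right to kale.
  At kale: go left to lily.
    At lily: go left to tulip.
      At tulip: go left to iris.
        iris is a leaf — visit iris.
      Visit tulip.
      At tulip: no right child.
    Visit lily.
    At lily: no right child.
  Visit kale.
  At kale: go right to sage.
    At sage: go left to ash.
      At ash: no left child.
      Visit ash.
      At ash: go right to bay.
        bay is a leaf — visit bay.
    Visit sage.
    At sage: go right to reed.
      At reed: go left to fern.
        fern is a leaf — visit fern.
      Visit reed.
      At reed: go right to mint.
        At mint: no left child.
        Visit mint.
        At mint: go right to hop.
          hop is a leaf — visit hop.
Full in-order sequence: poppy, daisy, pear, moss, iris, tulip, lily, kale, ash, bay, sage, fern, reed, mint, hop.

reed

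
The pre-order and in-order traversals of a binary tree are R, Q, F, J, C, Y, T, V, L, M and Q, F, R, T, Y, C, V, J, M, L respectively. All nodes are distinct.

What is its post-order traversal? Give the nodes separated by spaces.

The first element of pre-order is the root; it splits in-order into left and right subtrees.
Root R: left subtree has 2 nodes {Q, F}, right has 7 {T, Y, C, V, J, M, L}.
  Root Q: left subtree has 0 nodes { }, right has 1 {F}.
  Root J: left subtree has 4 nodes {T, Y, C, V}, right has 2 {M, L}.
    Root C: left subtree has 2 nodes {T, Y}, right has 1 {V}.
      Root Y: left subtree has 1 node {T}, right has 0 { }.
    Root L: left subtree has 1 node {M}, right has 0 { }.

F Q T Y V C M L J R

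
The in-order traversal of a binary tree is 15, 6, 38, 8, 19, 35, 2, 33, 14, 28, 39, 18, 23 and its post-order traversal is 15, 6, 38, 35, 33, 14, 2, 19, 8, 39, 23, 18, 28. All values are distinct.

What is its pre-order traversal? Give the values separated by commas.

28, 8, 38, 6, 15, 19, 2, 35, 14, 33, 18, 39, 23

The last element of post-order is the root; it splits in-order into left and right subtrees.
Root 28: left subtree has 9 nodes {15, 6, 38, 8, 19, 35, 2, 33, 14}, right has 3 {39, 18, 23}.
  Root 8: left subtree has 3 nodes {15, 6, 38}, right has 5 {19, 35, 2, 33, 14}.
    Root 38: left subtree has 2 nodes {15, 6}, right has 0 { }.
      Root 6: left subtree has 1 node {15}, right has 0 { }.
    Root 19: left subtree has 0 nodes { }, right has 4 {35, 2, 33, 14}.
      Root 2: left subtree has 1 node {35}, right has 2 {33, 14}.
        Root 14: left subtree has 1 node {33}, right has 0 { }.
  Root 18: left subtree has 1 node {39}, right has 1 {23}.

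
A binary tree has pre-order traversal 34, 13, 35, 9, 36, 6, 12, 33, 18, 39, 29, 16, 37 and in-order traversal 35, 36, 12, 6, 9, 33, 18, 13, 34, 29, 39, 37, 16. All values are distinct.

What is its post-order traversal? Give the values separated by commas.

12, 6, 36, 18, 33, 9, 35, 13, 29, 37, 16, 39, 34

The first element of pre-order is the root; it splits in-order into left and right subtrees.
Root 34: left subtree has 8 nodes {35, 36, 12, 6, 9, 33, 18, 13}, right has 4 {29, 39, 37, 16}.
  Root 13: left subtree has 7 nodes {35, 36, 12, 6, 9, 33, 18}, right has 0 { }.
    Root 35: left subtree has 0 nodes { }, right has 6 {36, 12, 6, 9, 33, 18}.
      Root 9: left subtree has 3 nodes {36, 12, 6}, right has 2 {33, 18}.
        Root 36: left subtree has 0 nodes { }, right has 2 {12, 6}.
          Root 6: left subtree has 1 node {12}, right has 0 { }.
        Root 33: left subtree has 0 nodes { }, right has 1 {18}.
  Root 39: left subtree has 1 node {29}, right has 2 {37, 16}.
    Root 16: left subtree has 1 node {37}, right has 0 { }.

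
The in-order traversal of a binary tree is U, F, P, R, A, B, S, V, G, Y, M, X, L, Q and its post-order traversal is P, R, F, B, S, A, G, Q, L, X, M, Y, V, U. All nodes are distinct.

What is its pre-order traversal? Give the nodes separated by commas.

The last element of post-order is the root; it splits in-order into left and right subtrees.
Root U: left subtree has 0 nodes { }, right has 13 {F, P, R, A, B, S, V, G, Y, M, X, L, Q}.
  Root V: left subtree has 6 nodes {F, P, R, A, B, S}, right has 6 {G, Y, M, X, L, Q}.
    Root A: left subtree has 3 nodes {F, P, R}, right has 2 {B, S}.
      Root F: left subtree has 0 nodes { }, right has 2 {P, R}.
        Root R: left subtree has 1 node {P}, right has 0 { }.
      Root S: left subtree has 1 node {B}, right has 0 { }.
    Root Y: left subtree has 1 node {G}, right has 4 {M, X, L, Q}.
      Root M: left subtree has 0 nodes { }, right has 3 {X, L, Q}.
        Root X: left subtree has 0 nodes { }, right has 2 {L, Q}.
          Root L: left subtree has 0 nodes { }, right has 1 {Q}.

U, V, A, F, R, P, S, B, Y, G, M, X, L, Q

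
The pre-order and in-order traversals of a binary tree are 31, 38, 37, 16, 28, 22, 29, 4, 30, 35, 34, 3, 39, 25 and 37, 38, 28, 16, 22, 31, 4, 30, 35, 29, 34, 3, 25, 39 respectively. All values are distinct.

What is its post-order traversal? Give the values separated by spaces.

The first element of pre-order is the root; it splits in-order into left and right subtrees.
Root 31: left subtree has 5 nodes {37, 38, 28, 16, 22}, right has 8 {4, 30, 35, 29, 34, 3, 25, 39}.
  Root 38: left subtree has 1 node {37}, right has 3 {28, 16, 22}.
    Root 16: left subtree has 1 node {28}, right has 1 {22}.
  Root 29: left subtree has 3 nodes {4, 30, 35}, right has 4 {34, 3, 25, 39}.
    Root 4: left subtree has 0 nodes { }, right has 2 {30, 35}.
      Root 30: left subtree has 0 nodes { }, right has 1 {35}.
    Root 34: left subtree has 0 nodes { }, right has 3 {3, 25, 39}.
      Root 3: left subtree has 0 nodes { }, right has 2 {25, 39}.
        Root 39: left subtree has 1 node {25}, right has 0 { }.

37 28 22 16 38 35 30 4 25 39 3 34 29 31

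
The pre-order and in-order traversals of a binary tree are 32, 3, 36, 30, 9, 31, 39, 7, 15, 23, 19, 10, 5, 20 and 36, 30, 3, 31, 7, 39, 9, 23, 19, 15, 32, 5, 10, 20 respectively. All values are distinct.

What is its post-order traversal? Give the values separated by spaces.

The first element of pre-order is the root; it splits in-order into left and right subtrees.
Root 32: left subtree has 10 nodes {36, 30, 3, 31, 7, 39, 9, 23, 19, 15}, right has 3 {5, 10, 20}.
  Root 3: left subtree has 2 nodes {36, 30}, right has 7 {31, 7, 39, 9, 23, 19, 15}.
    Root 36: left subtree has 0 nodes { }, right has 1 {30}.
    Root 9: left subtree has 3 nodes {31, 7, 39}, right has 3 {23, 19, 15}.
      Root 31: left subtree has 0 nodes { }, right has 2 {7, 39}.
        Root 39: left subtree has 1 node {7}, right has 0 { }.
      Root 15: left subtree has 2 nodes {23, 19}, right has 0 { }.
        Root 23: left subtree has 0 nodes { }, right has 1 {19}.
  Root 10: left subtree has 1 node {5}, right has 1 {20}.

30 36 7 39 31 19 23 15 9 3 5 20 10 32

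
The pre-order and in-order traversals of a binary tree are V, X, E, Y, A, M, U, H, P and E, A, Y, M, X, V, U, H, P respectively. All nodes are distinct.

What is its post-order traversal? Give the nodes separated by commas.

A, M, Y, E, X, P, H, U, V

The first element of pre-order is the root; it splits in-order into left and right subtrees.
Root V: left subtree has 5 nodes {E, A, Y, M, X}, right has 3 {U, H, P}.
  Root X: left subtree has 4 nodes {E, A, Y, M}, right has 0 { }.
    Root E: left subtree has 0 nodes { }, right has 3 {A, Y, M}.
      Root Y: left subtree has 1 node {A}, right has 1 {M}.
  Root U: left subtree has 0 nodes { }, right has 2 {H, P}.
    Root H: left subtree has 0 nodes { }, right has 1 {P}.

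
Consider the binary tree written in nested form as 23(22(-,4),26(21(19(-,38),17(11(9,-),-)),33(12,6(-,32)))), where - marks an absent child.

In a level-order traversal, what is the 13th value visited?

Level-order visits nodes level by level from the root, left to right within each level.
Level 0: 23
Level 1: 22, 26
Level 2: 4, 21, 33
Level 3: 19, 17, 12, 6
Level 4: 38, 11, 32
Level 5: 9
Full level-order sequence: 23, 22, 26, 4, 21, 33, 19, 17, 12, 6, 38, 11, 32, 9.

32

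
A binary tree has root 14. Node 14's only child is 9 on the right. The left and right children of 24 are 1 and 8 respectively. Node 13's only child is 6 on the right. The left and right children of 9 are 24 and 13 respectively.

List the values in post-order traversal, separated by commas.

Post-order visits the left subtree, then the right subtree, then the node.
At 14: no left child.
At 14: go right to 9.
  At 9: go left to 24.
    At 24: go left to 1.
      1 is a leaf — visit 1.
    At 24: go right to 8.
      8 is a leaf — visit 8.
    Visit 24.
  At 9: go right to 13.
    At 13: no left child.
    At 13: go right to 6.
      6 is a leaf — visit 6.
    Visit 13.
  Visit 9.
Visit 14.

1, 8, 24, 6, 13, 9, 14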